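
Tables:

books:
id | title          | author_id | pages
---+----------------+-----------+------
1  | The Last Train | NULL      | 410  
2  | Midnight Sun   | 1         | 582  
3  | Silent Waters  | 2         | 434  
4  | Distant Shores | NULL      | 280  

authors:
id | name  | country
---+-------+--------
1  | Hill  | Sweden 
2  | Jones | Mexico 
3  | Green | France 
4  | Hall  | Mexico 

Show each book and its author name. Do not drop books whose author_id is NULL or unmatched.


LEFT JOIN keeps every row from books (the left table); where author_id has no match in authors, the author columns become NULL. Walk through each book:
  - book 1 (The Last Train): author_id=NULL, no match -> kept with NULL
  - book 2 (Midnight Sun): author_id=1 -> matches Hill
  - book 3 (Silent Waters): author_id=2 -> matches Jones
  - book 4 (Distant Shores): author_id=NULL, no match -> kept with NULL
All 4 rows appear; 2 have NULL author.

SQL:
SELECT a.title, b.name AS author
FROM books a
LEFT JOIN authors b ON a.author_id = b.id

Result:
title          | author
---------------+-------
The Last Train | NULL  
Midnight Sun   | Hill  
Silent Waters  | Jones 
Distant Shores | NULL  


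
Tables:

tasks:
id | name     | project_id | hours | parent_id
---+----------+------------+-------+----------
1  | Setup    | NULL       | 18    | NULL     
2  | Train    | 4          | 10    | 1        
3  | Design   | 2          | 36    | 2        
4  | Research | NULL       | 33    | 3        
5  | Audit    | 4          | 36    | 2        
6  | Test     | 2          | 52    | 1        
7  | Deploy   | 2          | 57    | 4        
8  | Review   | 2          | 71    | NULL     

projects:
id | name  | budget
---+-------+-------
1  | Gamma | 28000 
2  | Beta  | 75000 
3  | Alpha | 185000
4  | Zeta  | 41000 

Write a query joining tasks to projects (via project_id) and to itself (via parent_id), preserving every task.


Two LEFT JOINs from the same base table tasks: one to projects via project_id, one to tasks itself via parent_id. Both are LEFT so every task is preserved.
Match against projects:
  - task 1 (Setup): project_id=NULL, no match -> kept with NULL
  - task 2 (Train): project_id=4 -> matches Zeta
  - task 3 (Design): project_id=2 -> matches Beta
  - task 4 (Research): project_id=NULL, no match -> kept with NULL
  - task 5 (Audit): project_id=4 -> matches Zeta
  - task 6 (Test): project_id=2 -> matches Beta
  - task 7 (Deploy): project_id=2 -> matches Beta
  - task 8 (Review): project_id=2 -> matches Beta
Match against tasks (self):
  - task 1 (Setup): parent_id=NULL -> NULL
  - task 2 (Train): parent_id=1 -> Setup
  - task 3 (Design): parent_id=2 -> Train
  - task 4 (Research): parent_id=3 -> Design
  - task 5 (Audit): parent_id=2 -> Train
  - task 6 (Test): parent_id=1 -> Setup
  - task 7 (Deploy): parent_id=4 -> Research
  - task 8 (Review): parent_id=NULL -> NULL

SQL:
SELECT a.name, b.name AS project, c.name AS parent
FROM tasks a
LEFT JOIN projects b ON a.project_id = b.id
LEFT JOIN tasks c ON a.parent_id = c.id

Result:
name     | project | parent  
---------+---------+---------
Setup    | NULL    | NULL    
Train    | Zeta    | Setup   
Design   | Beta    | Train   
Research | NULL    | Design  
Audit    | Zeta    | Train   
Test     | Beta    | Setup   
Deploy   | Beta    | Research
Review   | Beta    | NULL    


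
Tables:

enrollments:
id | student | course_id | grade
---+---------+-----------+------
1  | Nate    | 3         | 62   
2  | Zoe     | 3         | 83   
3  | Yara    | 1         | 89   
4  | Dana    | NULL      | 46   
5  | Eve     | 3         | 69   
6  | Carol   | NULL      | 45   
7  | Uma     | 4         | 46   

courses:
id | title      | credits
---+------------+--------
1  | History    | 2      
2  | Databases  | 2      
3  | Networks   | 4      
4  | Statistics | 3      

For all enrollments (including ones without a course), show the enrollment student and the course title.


LEFT JOIN keeps every row from enrollments (the left table); where course_id has no match in courses, the course columns become NULL. Walk through each enrollment:
  - enrollment 1 (Nate): course_id=3 -> matches Networks
  - enrollment 2 (Zoe): course_id=3 -> matches Networks
  - enrollment 3 (Yara): course_id=1 -> matches History
  - enrollment 4 (Dana): course_id=NULL, no match -> kept with NULL
  - enrollment 5 (Eve): course_id=3 -> matches Networks
  - enrollment 6 (Carol): course_id=NULL, no match -> kept with NULL
  - enrollment 7 (Uma): course_id=4 -> matches Statistics
All 7 rows appear; 2 have NULL course.

SQL:
SELECT a.student, b.title AS course
FROM enrollments a
LEFT JOIN courses b ON a.course_id = b.id

Result:
student | course    
--------+-----------
Nate    | Networks  
Zoe     | Networks  
Yara    | History   
Dana    | NULL      
Eve     | Networks  
Carol   | NULL      
Uma     | Statistics


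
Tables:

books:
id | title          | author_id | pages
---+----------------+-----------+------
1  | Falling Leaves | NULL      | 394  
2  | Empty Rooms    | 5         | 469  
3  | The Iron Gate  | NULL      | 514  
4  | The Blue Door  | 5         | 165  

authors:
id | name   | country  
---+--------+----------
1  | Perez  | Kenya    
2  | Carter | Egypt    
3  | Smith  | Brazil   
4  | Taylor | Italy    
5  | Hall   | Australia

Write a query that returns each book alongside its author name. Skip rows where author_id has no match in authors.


INNER JOIN keeps only books rows whose author_id matches an id in authors. Walk through each book:
  - book 1 (Falling Leaves): author_id=NULL, no match -> dropped
  - book 2 (Empty Rooms): author_id=5 -> matches Hall
  - book 3 (The Iron Gate): author_id=NULL, no match -> dropped
  - book 4 (The Blue Door): author_id=5 -> matches Hall
So 2 of 4 rows are dropped.

SQL:
SELECT a.title, b.name AS author
FROM books a
INNER JOIN authors b ON a.author_id = b.id

Result:
title         | author
--------------+-------
Empty Rooms   | Hall  
The Blue Door | Hall  


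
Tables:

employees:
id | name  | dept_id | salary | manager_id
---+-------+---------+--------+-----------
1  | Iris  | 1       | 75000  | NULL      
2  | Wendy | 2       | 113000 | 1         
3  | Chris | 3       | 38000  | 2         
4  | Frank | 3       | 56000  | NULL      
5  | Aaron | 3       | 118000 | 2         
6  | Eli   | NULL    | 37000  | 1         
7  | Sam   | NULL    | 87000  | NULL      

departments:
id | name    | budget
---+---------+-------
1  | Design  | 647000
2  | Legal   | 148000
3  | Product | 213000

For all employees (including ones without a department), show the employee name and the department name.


LEFT JOIN keeps every row from employees (the left table); where dept_id has no match in departments, the department columns become NULL. Walk through each employee:
  - employee 1 (Iris): dept_id=1 -> matches Design
  - employee 2 (Wendy): dept_id=2 -> matches Legal
  - employee 3 (Chris): dept_id=3 -> matches Product
  - employee 4 (Frank): dept_id=3 -> matches Product
  - employee 5 (Aaron): dept_id=3 -> matches Product
  - employee 6 (Eli): dept_id=NULL, no match -> kept with NULL
  - employee 7 (Sam): dept_id=NULL, no match -> kept with NULL
All 7 rows appear; 2 have NULL department.

SQL:
SELECT a.name, b.name AS department
FROM employees a
LEFT JOIN departments b ON a.dept_id = b.id

Result:
name  | department
------+-----------
Iris  | Design    
Wendy | Legal     
Chris | Product   
Frank | Product   
Aaron | Product   
Eli   | NULL      
Sam   | NULL      


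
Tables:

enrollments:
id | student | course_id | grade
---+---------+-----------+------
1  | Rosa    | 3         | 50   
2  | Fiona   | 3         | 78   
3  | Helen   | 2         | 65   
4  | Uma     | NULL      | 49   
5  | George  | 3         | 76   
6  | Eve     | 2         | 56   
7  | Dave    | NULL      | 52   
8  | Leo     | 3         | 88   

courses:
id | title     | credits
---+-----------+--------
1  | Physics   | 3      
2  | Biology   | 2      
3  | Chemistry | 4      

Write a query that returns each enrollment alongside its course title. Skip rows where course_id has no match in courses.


INNER JOIN keeps only enrollments rows whose course_id matches an id in courses. Walk through each enrollment:
  - enrollment 1 (Rosa): course_id=3 -> matches Chemistry
  - enrollment 2 (Fiona): course_id=3 -> matches Chemistry
  - enrollment 3 (Helen): course_id=2 -> matches Biology
  - enrollment 4 (Uma): course_id=NULL, no match -> dropped
  - enrollment 5 (George): course_id=3 -> matches Chemistry
  - enrollment 6 (Eve): course_id=2 -> matches Biology
  - enrollment 7 (Dave): course_id=NULL, no match -> dropped
  - enrollment 8 (Leo): course_id=3 -> matches Chemistry
So 2 of 8 rows are dropped.

SQL:
SELECT a.student, b.title AS course
FROM enrollments a
INNER JOIN courses b ON a.course_id = b.id

Result:
student | course   
--------+----------
Rosa    | Chemistry
Fiona   | Chemistry
Helen   | Biology  
George  | Chemistry
Eve     | Biology  
Leo     | Chemistry


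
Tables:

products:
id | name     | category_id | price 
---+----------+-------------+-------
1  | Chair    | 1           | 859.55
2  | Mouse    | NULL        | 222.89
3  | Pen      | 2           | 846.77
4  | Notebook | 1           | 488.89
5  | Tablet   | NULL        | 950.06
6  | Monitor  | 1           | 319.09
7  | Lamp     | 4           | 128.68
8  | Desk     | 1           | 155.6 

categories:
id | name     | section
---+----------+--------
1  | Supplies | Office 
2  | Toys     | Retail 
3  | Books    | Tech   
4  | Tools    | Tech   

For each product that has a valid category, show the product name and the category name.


INNER JOIN keeps only products rows whose category_id matches an id in categories. Walk through each product:
  - product 1 (Chair): category_id=1 -> matches Supplies
  - product 2 (Mouse): category_id=NULL, no match -> dropped
  - product 3 (Pen): category_id=2 -> matches Toys
  - product 4 (Notebook): category_id=1 -> matches Supplies
  - product 5 (Tablet): category_id=NULL, no match -> dropped
  - product 6 (Monitor): category_id=1 -> matches Supplies
  - product 7 (Lamp): category_id=4 -> matches Tools
  - product 8 (Desk): category_id=1 -> matches Supplies
So 2 of 8 rows are dropped.

SQL:
SELECT a.name, b.name AS category
FROM products a
INNER JOIN categories b ON a.category_id = b.id

Result:
name     | category
---------+---------
Chair    | Supplies
Pen      | Toys    
Notebook | Supplies
Monitor  | Supplies
Lamp     | Tools   
Desk     | Supplies


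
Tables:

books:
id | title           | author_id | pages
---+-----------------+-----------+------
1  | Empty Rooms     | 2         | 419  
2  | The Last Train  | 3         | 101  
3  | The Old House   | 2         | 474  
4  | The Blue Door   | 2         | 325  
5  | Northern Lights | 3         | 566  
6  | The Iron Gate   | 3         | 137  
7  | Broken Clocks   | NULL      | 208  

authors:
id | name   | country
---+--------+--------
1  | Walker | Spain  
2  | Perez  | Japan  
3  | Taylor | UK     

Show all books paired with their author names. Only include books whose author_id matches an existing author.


INNER JOIN keeps only books rows whose author_id matches an id in authors. Walk through each book:
  - book 1 (Empty Rooms): author_id=2 -> matches Perez
  - book 2 (The Last Train): author_id=3 -> matches Taylor
  - book 3 (The Old House): author_id=2 -> matches Perez
  - book 4 (The Blue Door): author_id=2 -> matches Perez
  - book 5 (Northern Lights): author_id=3 -> matches Taylor
  - book 6 (The Iron Gate): author_id=3 -> matches Taylor
  - book 7 (Broken Clocks): author_id=NULL, no match -> dropped
So 1 of 7 rows is dropped.

SQL:
SELECT a.title, b.name AS author
FROM books a
INNER JOIN authors b ON a.author_id = b.id

Result:
title           | author
----------------+-------
Empty Rooms     | Perez 
The Last Train  | Taylor
The Old House   | Perez 
The Blue Door   | Perez 
Northern Lights | Taylor
The Iron Gate   | Taylor


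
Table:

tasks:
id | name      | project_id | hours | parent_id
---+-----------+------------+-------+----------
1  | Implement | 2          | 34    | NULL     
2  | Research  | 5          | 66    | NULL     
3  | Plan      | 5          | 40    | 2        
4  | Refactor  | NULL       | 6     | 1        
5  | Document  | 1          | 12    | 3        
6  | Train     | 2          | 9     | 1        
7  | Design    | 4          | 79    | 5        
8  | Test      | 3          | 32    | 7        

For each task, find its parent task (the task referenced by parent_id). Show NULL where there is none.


This is a self-join: tasks is joined to a second copy of itself, matching each row's parent_id to another row's id. Use LEFT JOIN so rows with parent_id=NULL are kept.
  - task 1 (Implement): parent_id=NULL -> NULL
  - task 2 (Research): parent_id=NULL -> NULL
  - task 3 (Plan): parent_id=2 -> Research
  - task 4 (Refactor): parent_id=1 -> Implement
  - task 5 (Document): parent_id=3 -> Plan
  - task 6 (Train): parent_id=1 -> Implement
  - task 7 (Design): parent_id=5 -> Document
  - task 8 (Test): parent_id=7 -> Design

SQL:
SELECT a.name AS item, b.name AS parent
FROM tasks a
LEFT JOIN tasks b ON a.parent_id = b.id

Result:
item      | parent   
----------+----------
Implement | NULL     
Research  | NULL     
Plan      | Research 
Refactor  | Implement
Document  | Plan     
Train     | Implement
Design    | Document 
Test      | Design   


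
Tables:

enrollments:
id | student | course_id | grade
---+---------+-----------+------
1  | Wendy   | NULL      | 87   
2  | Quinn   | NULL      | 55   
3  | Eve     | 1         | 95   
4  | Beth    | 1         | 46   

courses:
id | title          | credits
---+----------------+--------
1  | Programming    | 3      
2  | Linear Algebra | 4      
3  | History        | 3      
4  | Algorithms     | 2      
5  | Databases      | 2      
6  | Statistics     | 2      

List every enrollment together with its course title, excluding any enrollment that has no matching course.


INNER JOIN keeps only enrollments rows whose course_id matches an id in courses. Walk through each enrollment:
  - enrollment 1 (Wendy): course_id=NULL, no match -> dropped
  - enrollment 2 (Quinn): course_id=NULL, no match -> dropped
  - enrollment 3 (Eve): course_id=1 -> matches Programming
  - enrollment 4 (Beth): course_id=1 -> matches Programming
So 2 of 4 rows are dropped.

SQL:
SELECT a.student, b.title AS course
FROM enrollments a
INNER JOIN courses b ON a.course_id = b.id

Result:
student | course     
--------+------------
Eve     | Programming
Beth    | Programming


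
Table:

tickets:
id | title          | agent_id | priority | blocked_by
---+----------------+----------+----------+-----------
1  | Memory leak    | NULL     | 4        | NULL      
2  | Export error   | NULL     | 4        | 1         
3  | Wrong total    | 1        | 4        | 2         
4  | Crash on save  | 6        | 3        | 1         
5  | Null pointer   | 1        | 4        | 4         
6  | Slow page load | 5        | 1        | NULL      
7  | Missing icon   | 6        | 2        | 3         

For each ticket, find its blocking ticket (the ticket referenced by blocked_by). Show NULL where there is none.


This is a self-join: tickets is joined to a second copy of itself, matching each row's blocked_by to another row's id. Use LEFT JOIN so rows with blocked_by=NULL are kept.
  - ticket 1 (Memory leak): blocked_by=NULL -> NULL
  - ticket 2 (Export error): blocked_by=1 -> Memory leak
  - ticket 3 (Wrong total): blocked_by=2 -> Export error
  - ticket 4 (Crash on save): blocked_by=1 -> Memory leak
  - ticket 5 (Null pointer): blocked_by=4 -> Crash on save
  - ticket 6 (Slow page load): blocked_by=NULL -> NULL
  - ticket 7 (Missing icon): blocked_by=3 -> Wrong total

SQL:
SELECT a.title AS item, b.title AS blocked_by
FROM tickets a
LEFT JOIN tickets b ON a.blocked_by = b.id

Result:
item           | blocked_by   
---------------+--------------
Memory leak    | NULL         
Export error   | Memory leak  
Wrong total    | Export error 
Crash on save  | Memory leak  
Null pointer   | Crash on save
Slow page load | NULL         
Missing icon   | Wrong total  


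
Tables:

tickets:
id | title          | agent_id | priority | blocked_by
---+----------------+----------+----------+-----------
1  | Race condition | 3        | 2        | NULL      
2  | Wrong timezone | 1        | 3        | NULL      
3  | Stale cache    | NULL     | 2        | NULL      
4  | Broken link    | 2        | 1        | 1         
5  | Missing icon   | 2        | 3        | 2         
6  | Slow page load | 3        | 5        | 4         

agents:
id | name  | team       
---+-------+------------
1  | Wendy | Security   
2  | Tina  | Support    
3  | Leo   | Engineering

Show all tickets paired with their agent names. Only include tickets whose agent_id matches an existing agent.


INNER JOIN keeps only tickets rows whose agent_id matches an id in agents. Walk through each ticket:
  - ticket 1 (Race condition): agent_id=3 -> matches Leo
  - ticket 2 (Wrong timezone): agent_id=1 -> matches Wendy
  - ticket 3 (Stale cache): agent_id=NULL, no match -> dropped
  - ticket 4 (Broken link): agent_id=2 -> matches Tina
  - ticket 5 (Missing icon): agent_id=2 -> matches Tina
  - ticket 6 (Slow page load): agent_id=3 -> matches Leo
So 1 of 6 rows is dropped.

SQL:
SELECT a.title, b.name AS agent
FROM tickets a
INNER JOIN agents b ON a.agent_id = b.id

Result:
title          | agent
---------------+------
Race condition | Leo  
Wrong timezone | Wendy
Broken link    | Tina 
Missing icon   | Tina 
Slow page load | Leo  


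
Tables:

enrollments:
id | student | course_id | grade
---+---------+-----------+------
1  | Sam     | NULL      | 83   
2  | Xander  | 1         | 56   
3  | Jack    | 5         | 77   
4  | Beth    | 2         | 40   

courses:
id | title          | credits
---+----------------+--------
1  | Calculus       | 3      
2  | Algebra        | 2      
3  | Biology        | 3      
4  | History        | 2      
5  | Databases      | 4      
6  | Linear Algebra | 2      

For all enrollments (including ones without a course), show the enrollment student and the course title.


LEFT JOIN keeps every row from enrollments (the left table); where course_id has no match in courses, the course columns become NULL. Walk through each enrollment:
  - enrollment 1 (Sam): course_id=NULL, no match -> kept with NULL
  - enrollment 2 (Xander): course_id=1 -> matches Calculus
  - enrollment 3 (Jack): course_id=5 -> matches Databases
  - enrollment 4 (Beth): course_id=2 -> matches Algebra
All 4 rows appear; 1 has NULL course.

SQL:
SELECT a.student, b.title AS course
FROM enrollments a
LEFT JOIN courses b ON a.course_id = b.id

Result:
student | course   
--------+----------
Sam     | NULL     
Xander  | Calculus 
Jack    | Databases
Beth    | Algebra  


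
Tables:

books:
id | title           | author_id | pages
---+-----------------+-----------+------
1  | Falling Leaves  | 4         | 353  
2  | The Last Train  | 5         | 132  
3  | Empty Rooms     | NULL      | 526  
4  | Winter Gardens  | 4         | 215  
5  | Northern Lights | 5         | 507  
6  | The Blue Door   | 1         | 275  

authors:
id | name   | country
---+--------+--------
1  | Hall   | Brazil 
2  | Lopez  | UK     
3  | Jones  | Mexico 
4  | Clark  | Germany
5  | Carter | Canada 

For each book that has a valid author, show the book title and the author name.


INNER JOIN keeps only books rows whose author_id matches an id in authors. Walk through each book:
  - book 1 (Falling Leaves): author_id=4 -> matches Clark
  - book 2 (The Last Train): author_id=5 -> matches Carter
  - book 3 (Empty Rooms): author_id=NULL, no match -> dropped
  - book 4 (Winter Gardens): author_id=4 -> matches Clark
  - book 5 (Northern Lights): author_id=5 -> matches Carter
  - book 6 (The Blue Door): author_id=1 -> matches Hall
So 1 of 6 rows is dropped.

SQL:
SELECT a.title, b.name AS author
FROM books a
INNER JOIN authors b ON a.author_id = b.id

Result:
title           | author
----------------+-------
Falling Leaves  | Clark 
The Last Train  | Carter
Winter Gardens  | Clark 
Northern Lights | Carter
The Blue Door   | Hall  


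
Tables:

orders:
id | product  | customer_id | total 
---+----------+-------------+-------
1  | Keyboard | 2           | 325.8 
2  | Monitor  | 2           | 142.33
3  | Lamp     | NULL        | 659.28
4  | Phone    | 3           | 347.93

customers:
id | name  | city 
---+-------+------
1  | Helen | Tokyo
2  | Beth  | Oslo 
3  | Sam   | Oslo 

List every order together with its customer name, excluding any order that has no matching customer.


INNER JOIN keeps only orders rows whose customer_id matches an id in customers. Walk through each order:
  - order 1 (Keyboard): customer_id=2 -> matches Beth
  - order 2 (Monitor): customer_id=2 -> matches Beth
  - order 3 (Lamp): customer_id=NULL, no match -> dropped
  - order 4 (Phone): customer_id=3 -> matches Sam
So 1 of 4 rows is dropped.

SQL:
SELECT a.product, b.name AS customer
FROM orders a
INNER JOIN customers b ON a.customer_id = b.id

Result:
product  | customer
---------+---------
Keyboard | Beth    
Monitor  | Beth    
Phone    | Sam     


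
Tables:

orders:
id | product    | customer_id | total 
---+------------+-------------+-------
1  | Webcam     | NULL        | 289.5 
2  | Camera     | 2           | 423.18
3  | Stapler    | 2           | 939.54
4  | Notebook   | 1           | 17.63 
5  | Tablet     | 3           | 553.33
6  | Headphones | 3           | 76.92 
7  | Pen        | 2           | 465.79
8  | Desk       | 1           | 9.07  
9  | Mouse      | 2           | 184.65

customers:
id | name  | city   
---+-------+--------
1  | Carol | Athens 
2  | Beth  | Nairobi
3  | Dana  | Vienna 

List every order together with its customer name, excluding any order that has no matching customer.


INNER JOIN keeps only orders rows whose customer_id matches an id in customers. Walk through each order:
  - order 1 (Webcam): customer_id=NULL, no match -> dropped
  - order 2 (Camera): customer_id=2 -> matches Beth
  - order 3 (Stapler): customer_id=2 -> matches Beth
  - order 4 (Notebook): customer_id=1 -> matches Carol
  - order 5 (Tablet): customer_id=3 -> matches Dana
  - order 6 (Headphones): customer_id=3 -> matches Dana
  - order 7 (Pen): customer_id=2 -> matches Beth
  - order 8 (Desk): customer_id=1 -> matches Carol
  - order 9 (Mouse): customer_id=2 -> matches Beth
So 1 of 9 rows is dropped.

SQL:
SELECT a.product, b.name AS customer
FROM orders a
INNER JOIN customers b ON a.customer_id = b.id

Result:
product    | customer
-----------+---------
Camera     | Beth    
Stapler    | Beth    
Notebook   | Carol   
Tablet     | Dana    
Headphones | Dana    
Pen        | Beth    
Desk       | Carol   
Mouse      | Beth    


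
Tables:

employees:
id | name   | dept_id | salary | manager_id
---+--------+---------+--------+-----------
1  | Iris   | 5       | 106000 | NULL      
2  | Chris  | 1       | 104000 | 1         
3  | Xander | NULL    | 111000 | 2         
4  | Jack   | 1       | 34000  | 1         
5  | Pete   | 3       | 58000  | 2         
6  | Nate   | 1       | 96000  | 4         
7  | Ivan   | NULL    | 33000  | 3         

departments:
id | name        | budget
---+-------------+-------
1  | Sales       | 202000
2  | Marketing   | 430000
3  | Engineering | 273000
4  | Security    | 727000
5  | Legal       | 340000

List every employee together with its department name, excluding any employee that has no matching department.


INNER JOIN keeps only employees rows whose dept_id matches an id in departments. Walk through each employee:
  - employee 1 (Iris): dept_id=5 -> matches Legal
  - employee 2 (Chris): dept_id=1 -> matches Sales
  - employee 3 (Xander): dept_id=NULL, no match -> dropped
  - employee 4 (Jack): dept_id=1 -> matches Sales
  - employee 5 (Pete): dept_id=3 -> matches Engineering
  - employee 6 (Nate): dept_id=1 -> matches Sales
  - employee 7 (Ivan): dept_id=NULL, no match -> dropped
So 2 of 7 rows are dropped.

SQL:
SELECT a.name, b.name AS department
FROM employees a
INNER JOIN departments b ON a.dept_id = b.id

Result:
name  | department 
------+------------
Iris  | Legal      
Chris | Sales      
Jack  | Sales      
Pete  | Engineering
Nate  | Sales      


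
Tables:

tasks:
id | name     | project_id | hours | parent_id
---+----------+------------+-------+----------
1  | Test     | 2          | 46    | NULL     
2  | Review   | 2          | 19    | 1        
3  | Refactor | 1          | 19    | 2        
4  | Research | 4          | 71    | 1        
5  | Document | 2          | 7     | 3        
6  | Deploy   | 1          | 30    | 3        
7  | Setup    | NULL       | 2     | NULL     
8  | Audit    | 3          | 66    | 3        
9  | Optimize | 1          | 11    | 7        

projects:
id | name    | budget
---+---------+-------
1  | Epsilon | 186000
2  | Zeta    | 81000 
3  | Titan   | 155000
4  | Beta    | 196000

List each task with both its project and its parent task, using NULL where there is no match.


Two LEFT JOINs from the same base table tasks: one to projects via project_id, one to tasks itself via parent_id. Both are LEFT so every task is preserved.
Match against projects:
  - task 1 (Test): project_id=2 -> matches Zeta
  - task 2 (Review): project_id=2 -> matches Zeta
  - task 3 (Refactor): project_id=1 -> matches Epsilon
  - task 4 (Research): project_id=4 -> matches Beta
  - task 5 (Document): project_id=2 -> matches Zeta
  - task 6 (Deploy): project_id=1 -> matches Epsilon
  - task 7 (Setup): project_id=NULL, no match -> kept with NULL
  - task 8 (Audit): project_id=3 -> matches Titan
  - task 9 (Optimize): project_id=1 -> matches Epsilon
Match against tasks (self):
  - task 1 (Test): parent_id=NULL -> NULL
  - task 2 (Review): parent_id=1 -> Test
  - task 3 (Refactor): parent_id=2 -> Review
  - task 4 (Research): parent_id=1 -> Test
  - task 5 (Document): parent_id=3 -> Refactor
  - task 6 (Deploy): parent_id=3 -> Refactor
  - task 7 (Setup): parent_id=NULL -> NULL
  - task 8 (Audit): parent_id=3 -> Refactor
  - task 9 (Optimize): parent_id=7 -> Setup

SQL:
SELECT a.name, b.name AS project, c.name AS parent
FROM tasks a
LEFT JOIN projects b ON a.project_id = b.id
LEFT JOIN tasks c ON a.parent_id = c.id

Result:
name     | project | parent  
---------+---------+---------
Test     | Zeta    | NULL    
Review   | Zeta    | Test    
Refactor | Epsilon | Review  
Research | Beta    | Test    
Document | Zeta    | Refactor
Deploy   | Epsilon | Refactor
Setup    | NULL    | NULL    
Audit    | Titan   | Refactor
Optimize | Epsilon | Setup   


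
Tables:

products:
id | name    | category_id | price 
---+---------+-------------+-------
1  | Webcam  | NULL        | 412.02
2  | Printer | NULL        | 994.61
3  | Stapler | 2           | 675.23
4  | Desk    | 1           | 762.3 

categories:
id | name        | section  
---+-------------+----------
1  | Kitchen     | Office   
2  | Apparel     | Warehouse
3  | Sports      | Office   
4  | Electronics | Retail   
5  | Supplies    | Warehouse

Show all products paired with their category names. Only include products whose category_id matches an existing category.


INNER JOIN keeps only products rows whose category_id matches an id in categories. Walk through each product:
  - product 1 (Webcam): category_id=NULL, no match -> dropped
  - product 2 (Printer): category_id=NULL, no match -> dropped
  - product 3 (Stapler): category_id=2 -> matches Apparel
  - product 4 (Desk): category_id=1 -> matches Kitchen
So 2 of 4 rows are dropped.

SQL:
SELECT a.name, b.name AS category
FROM products a
INNER JOIN categories b ON a.category_id = b.id

Result:
name    | category
--------+---------
Stapler | Apparel 
Desk    | Kitchen 


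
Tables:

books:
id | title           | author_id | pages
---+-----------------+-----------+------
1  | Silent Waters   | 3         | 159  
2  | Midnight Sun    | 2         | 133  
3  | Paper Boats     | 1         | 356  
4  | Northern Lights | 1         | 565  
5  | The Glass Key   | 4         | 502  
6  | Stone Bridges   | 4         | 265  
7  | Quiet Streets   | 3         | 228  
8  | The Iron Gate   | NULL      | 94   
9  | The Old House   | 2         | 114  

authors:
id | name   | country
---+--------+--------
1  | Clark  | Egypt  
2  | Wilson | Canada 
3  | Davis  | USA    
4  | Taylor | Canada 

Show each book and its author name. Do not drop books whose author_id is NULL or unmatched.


LEFT JOIN keeps every row from books (the left table); where author_id has no match in authors, the author columns become NULL. Walk through each book:
  - book 1 (Silent Waters): author_id=3 -> matches Davis
  - book 2 (Midnight Sun): author_id=2 -> matches Wilson
  - book 3 (Paper Boats): author_id=1 -> matches Clark
  - book 4 (Northern Lights): author_id=1 -> matches Clark
  - book 5 (The Glass Key): author_id=4 -> matches Taylor
  - book 6 (Stone Bridges): author_id=4 -> matches Taylor
  - book 7 (Quiet Streets): author_id=3 -> matches Davis
  - book 8 (The Iron Gate): author_id=NULL, no match -> kept with NULL
  - book 9 (The Old House): author_id=2 -> matches Wilson
All 9 rows appear; 1 has NULL author.

SQL:
SELECT a.title, b.name AS author
FROM books a
LEFT JOIN authors b ON a.author_id = b.id

Result:
title           | author
----------------+-------
Silent Waters   | Davis 
Midnight Sun    | Wilson
Paper Boats     | Clark 
Northern Lights | Clark 
The Glass Key   | Taylor
Stone Bridges   | Taylor
Quiet Streets   | Davis 
The Iron Gate   | NULL  
The Old House   | Wilson


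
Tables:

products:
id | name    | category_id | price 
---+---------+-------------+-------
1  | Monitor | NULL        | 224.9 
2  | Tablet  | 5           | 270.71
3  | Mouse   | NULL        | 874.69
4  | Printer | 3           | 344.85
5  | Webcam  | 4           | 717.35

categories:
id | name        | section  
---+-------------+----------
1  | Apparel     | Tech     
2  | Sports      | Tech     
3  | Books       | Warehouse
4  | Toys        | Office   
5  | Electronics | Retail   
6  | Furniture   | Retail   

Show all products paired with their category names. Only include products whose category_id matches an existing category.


INNER JOIN keeps only products rows whose category_id matches an id in categories. Walk through each product:
  - product 1 (Monitor): category_id=NULL, no match -> dropped
  - product 2 (Tablet): category_id=5 -> matches Electronics
  - product 3 (Mouse): category_id=NULL, no match -> dropped
  - product 4 (Printer): category_id=3 -> matches Books
  - product 5 (Webcam): category_id=4 -> matches Toys
So 2 of 5 rows are dropped.

SQL:
SELECT a.name, b.name AS category
FROM products a
INNER JOIN categories b ON a.category_id = b.id

Result:
name    | category   
--------+------------
Tablet  | Electronics
Printer | Books      
Webcam  | Toys       


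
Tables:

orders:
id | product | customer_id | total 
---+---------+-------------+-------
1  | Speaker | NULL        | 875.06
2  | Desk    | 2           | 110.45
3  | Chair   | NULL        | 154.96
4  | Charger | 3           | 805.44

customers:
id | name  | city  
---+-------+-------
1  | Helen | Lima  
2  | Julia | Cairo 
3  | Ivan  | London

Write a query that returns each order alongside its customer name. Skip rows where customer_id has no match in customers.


INNER JOIN keeps only orders rows whose customer_id matches an id in customers. Walk through each order:
  - order 1 (Speaker): customer_id=NULL, no match -> dropped
  - order 2 (Desk): customer_id=2 -> matches Julia
  - order 3 (Chair): customer_id=NULL, no match -> dropped
  - order 4 (Charger): customer_id=3 -> matches Ivan
So 2 of 4 rows are dropped.

SQL:
SELECT a.product, b.name AS customer
FROM orders a
INNER JOIN customers b ON a.customer_id = b.id

Result:
product | customer
--------+---------
Desk    | Julia   
Charger | Ivan    


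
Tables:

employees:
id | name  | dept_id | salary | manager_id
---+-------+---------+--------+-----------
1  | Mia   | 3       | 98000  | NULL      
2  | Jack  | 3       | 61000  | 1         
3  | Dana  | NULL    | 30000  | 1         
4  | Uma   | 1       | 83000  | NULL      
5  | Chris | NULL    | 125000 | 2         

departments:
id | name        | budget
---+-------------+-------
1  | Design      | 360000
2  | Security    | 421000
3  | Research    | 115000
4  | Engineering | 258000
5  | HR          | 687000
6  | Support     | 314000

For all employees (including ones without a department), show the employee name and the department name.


LEFT JOIN keeps every row from employees (the left table); where dept_id has no match in departments, the department columns become NULL. Walk through each employee:
  - employee 1 (Mia): dept_id=3 -> matches Research
  - employee 2 (Jack): dept_id=3 -> matches Research
  - employee 3 (Dana): dept_id=NULL, no match -> kept with NULL
  - employee 4 (Uma): dept_id=1 -> matches Design
  - employee 5 (Chris): dept_id=NULL, no match -> kept with NULL
All 5 rows appear; 2 have NULL department.

SQL:
SELECT a.name, b.name AS department
FROM employees a
LEFT JOIN departments b ON a.dept_id = b.id

Result:
name  | department
------+-----------
Mia   | Research  
Jack  | Research  
Dana  | NULL      
Uma   | Design    
Chris | NULL      


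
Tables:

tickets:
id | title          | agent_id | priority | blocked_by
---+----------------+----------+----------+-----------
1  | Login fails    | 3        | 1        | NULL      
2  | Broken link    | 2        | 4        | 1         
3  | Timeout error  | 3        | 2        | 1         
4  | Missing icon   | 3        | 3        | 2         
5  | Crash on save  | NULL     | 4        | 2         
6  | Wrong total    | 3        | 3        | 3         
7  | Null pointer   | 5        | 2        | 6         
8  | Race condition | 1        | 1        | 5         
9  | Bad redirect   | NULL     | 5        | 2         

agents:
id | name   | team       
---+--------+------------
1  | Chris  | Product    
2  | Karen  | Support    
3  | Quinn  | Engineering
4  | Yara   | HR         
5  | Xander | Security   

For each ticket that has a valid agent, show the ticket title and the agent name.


INNER JOIN keeps only tickets rows whose agent_id matches an id in agents. Walk through each ticket:
  - ticket 1 (Login fails): agent_id=3 -> matches Quinn
  - ticket 2 (Broken link): agent_id=2 -> matches Karen
  - ticket 3 (Timeout error): agent_id=3 -> matches Quinn
  - ticket 4 (Missing icon): agent_id=3 -> matches Quinn
  - ticket 5 (Crash on save): agent_id=NULL, no match -> dropped
  - ticket 6 (Wrong total): agent_id=3 -> matches Quinn
  - ticket 7 (Null pointer): agent_id=5 -> matches Xander
  - ticket 8 (Race condition): agent_id=1 -> matches Chris
  - ticket 9 (Bad redirect): agent_id=NULL, no match -> dropped
So 2 of 9 rows are dropped.

SQL:
SELECT a.title, b.name AS agent
FROM tickets a
INNER JOIN agents b ON a.agent_id = b.id

Result:
title          | agent 
---------------+-------
Login fails    | Quinn 
Broken link    | Karen 
Timeout error  | Quinn 
Missing icon   | Quinn 
Wrong total    | Quinn 
Null pointer   | Xander
Race condition | Chris 


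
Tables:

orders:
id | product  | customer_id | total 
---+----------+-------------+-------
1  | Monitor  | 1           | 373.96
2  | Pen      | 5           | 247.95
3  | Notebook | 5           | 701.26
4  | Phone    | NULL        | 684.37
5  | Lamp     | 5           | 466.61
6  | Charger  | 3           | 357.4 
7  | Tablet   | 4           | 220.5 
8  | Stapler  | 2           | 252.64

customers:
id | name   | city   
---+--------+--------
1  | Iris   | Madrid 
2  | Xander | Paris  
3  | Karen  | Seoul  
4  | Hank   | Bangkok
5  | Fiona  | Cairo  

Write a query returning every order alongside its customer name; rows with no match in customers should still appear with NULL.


LEFT JOIN keeps every row from orders (the left table); where customer_id has no match in customers, the customer columns become NULL. Walk through each order:
  - order 1 (Monitor): customer_id=1 -> matches Iris
  - order 2 (Pen): customer_id=5 -> matches Fiona
  - order 3 (Notebook): customer_id=5 -> matches Fiona
  - order 4 (Phone): customer_id=NULL, no match -> kept with NULL
  - order 5 (Lamp): customer_id=5 -> matches Fiona
  - order 6 (Charger): customer_id=3 -> matches Karen
  - order 7 (Tablet): customer_id=4 -> matches Hank
  - order 8 (Stapler): customer_id=2 -> matches Xander
All 8 rows appear; 1 has NULL customer.

SQL:
SELECT a.product, b.name AS customer
FROM orders a
LEFT JOIN customers b ON a.customer_id = b.id

Result:
product  | customer
---------+---------
Monitor  | Iris    
Pen      | Fiona   
Notebook | Fiona   
Phone    | NULL    
Lamp     | Fiona   
Charger  | Karen   
Tablet   | Hank    
Stapler  | Xander  


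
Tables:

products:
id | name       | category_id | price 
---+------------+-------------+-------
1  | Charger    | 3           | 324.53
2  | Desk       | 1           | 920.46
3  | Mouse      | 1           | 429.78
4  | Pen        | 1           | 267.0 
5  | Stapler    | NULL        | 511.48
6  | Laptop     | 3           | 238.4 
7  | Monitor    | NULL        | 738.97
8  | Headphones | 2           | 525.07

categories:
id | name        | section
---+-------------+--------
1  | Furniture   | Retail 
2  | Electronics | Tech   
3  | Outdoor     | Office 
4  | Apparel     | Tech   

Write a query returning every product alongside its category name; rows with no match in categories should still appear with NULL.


LEFT JOIN keeps every row from products (the left table); where category_id has no match in categories, the category columns become NULL. Walk through each product:
  - product 1 (Charger): category_id=3 -> matches Outdoor
  - product 2 (Desk): category_id=1 -> matches Furniture
  - product 3 (Mouse): category_id=1 -> matches Furniture
  - product 4 (Pen): category_id=1 -> matches Furniture
  - product 5 (Stapler): category_id=NULL, no match -> kept with NULL
  - product 6 (Laptop): category_id=3 -> matches Outdoor
  - product 7 (Monitor): category_id=NULL, no match -> kept with NULL
  - product 8 (Headphones): category_id=2 -> matches Electronics
All 8 rows appear; 2 have NULL category.

SQL:
SELECT a.name, b.name AS category
FROM products a
LEFT JOIN categories b ON a.category_id = b.id

Result:
name       | category   
-----------+------------
Charger    | Outdoor    
Desk       | Furniture  
Mouse      | Furniture  
Pen        | Furniture  
Stapler    | NULL       
Laptop     | Outdoor    
Monitor    | NULL       
Headphones | Electronics


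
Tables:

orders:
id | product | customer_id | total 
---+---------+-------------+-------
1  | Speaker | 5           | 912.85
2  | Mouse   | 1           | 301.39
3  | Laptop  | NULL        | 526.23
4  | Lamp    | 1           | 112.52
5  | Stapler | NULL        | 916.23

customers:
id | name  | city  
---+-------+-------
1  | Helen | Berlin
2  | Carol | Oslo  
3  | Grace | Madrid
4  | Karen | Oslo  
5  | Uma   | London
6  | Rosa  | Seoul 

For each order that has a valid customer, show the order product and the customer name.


INNER JOIN keeps only orders rows whose customer_id matches an id in customers. Walk through each order:
  - order 1 (Speaker): customer_id=5 -> matches Uma
  - order 2 (Mouse): customer_id=1 -> matches Helen
  - order 3 (Laptop): customer_id=NULL, no match -> dropped
  - order 4 (Lamp): customer_id=1 -> matches Helen
  - order 5 (Stapler): customer_id=NULL, no match -> dropped
So 2 of 5 rows are dropped.

SQL:
SELECT a.product, b.name AS customer
FROM orders a
INNER JOIN customers b ON a.customer_id = b.id

Result:
product | customer
--------+---------
Speaker | Uma     
Mouse   | Helen   
Lamp    | Helen   


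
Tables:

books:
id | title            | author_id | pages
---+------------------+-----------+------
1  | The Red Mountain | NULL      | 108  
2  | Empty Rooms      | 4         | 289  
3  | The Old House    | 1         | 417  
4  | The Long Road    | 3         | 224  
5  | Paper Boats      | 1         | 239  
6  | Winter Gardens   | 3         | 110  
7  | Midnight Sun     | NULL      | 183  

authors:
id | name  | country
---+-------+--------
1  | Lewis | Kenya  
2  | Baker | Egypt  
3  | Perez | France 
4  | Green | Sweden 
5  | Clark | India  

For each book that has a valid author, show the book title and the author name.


INNER JOIN keeps only books rows whose author_id matches an id in authors. Walk through each book:
  - book 1 (The Red Mountain): author_id=NULL, no match -> dropped
  - book 2 (Empty Rooms): author_id=4 -> matches Green
  - book 3 (The Old House): author_id=1 -> matches Lewis
  - book 4 (The Long Road): author_id=3 -> matches Perez
  - book 5 (Paper Boats): author_id=1 -> matches Lewis
  - book 6 (Winter Gardens): author_id=3 -> matches Perez
  - book 7 (Midnight Sun): author_id=NULL, no match -> dropped
So 2 of 7 rows are dropped.

SQL:
SELECT a.title, b.name AS author
FROM books a
INNER JOIN authors b ON a.author_id = b.id

Result:
title          | author
---------------+-------
Empty Rooms    | Green 
The Old House  | Lewis 
The Long Road  | Perez 
Paper Boats    | Lewis 
Winter Gardens | Perez 
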